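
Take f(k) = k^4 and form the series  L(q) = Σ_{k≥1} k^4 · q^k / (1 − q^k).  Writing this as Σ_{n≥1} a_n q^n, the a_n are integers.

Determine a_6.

[q^6] f(6)=1296,f(3)=81,f(2)=16,f(1)=1 ⇒ 1394

a_6 = 1394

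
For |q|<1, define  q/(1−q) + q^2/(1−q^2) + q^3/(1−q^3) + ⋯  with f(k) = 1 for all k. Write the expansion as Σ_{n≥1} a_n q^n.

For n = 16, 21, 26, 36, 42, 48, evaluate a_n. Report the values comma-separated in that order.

5, 4, 4, 9, 8, 10

d|16:{1,2,4,8,16}  Σf=1+1+1+1+1=5
q^21  k|21↦f(k): 1:1 3:1 7:1 21:1  a_21=4
[q^26] f(26)=1,f(13)=1,f(2)=1,f(1)=1 ⇒ 4
[q^36] f(1)=1,f(2)=1,f(3)=1,f(4)=1,f(6)=1,f(9)=1,f(12)=1,f(18)=1,f(36)=1 ⇒ 9
q^42  k|42↦f(k): 42:1 21:1 14:1 7:1 6:1 3:1 2:1 1:1  a_42=8
[q^48] f(48)=1,f(24)=1,f(16)=1,f(12)=1,f(8)=1,f(6)=1,f(4)=1,f(3)=1,f(2)=1,f(1)=1 ⇒ 10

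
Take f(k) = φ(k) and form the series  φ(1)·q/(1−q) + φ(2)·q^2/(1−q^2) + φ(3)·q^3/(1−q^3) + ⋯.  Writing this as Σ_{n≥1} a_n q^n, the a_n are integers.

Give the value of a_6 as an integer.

q^6  k|6↦φ(k): 6:2 3:2 2:1 1:1  a_6=6

a_6 = 6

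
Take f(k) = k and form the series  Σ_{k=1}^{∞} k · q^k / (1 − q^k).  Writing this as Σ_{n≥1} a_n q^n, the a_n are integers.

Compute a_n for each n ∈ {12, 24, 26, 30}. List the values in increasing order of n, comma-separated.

[q^12] f(1)=1,f(2)=2,f(3)=3,f(4)=4,f(6)=6,f(12)=12 ⇒ 28
d|24:{24,12,8,6,4,3,2,1}  Σf=24+12+8+6+4+3+2+1=60
n=26: 1·26 2·13 13·2 26·1  f→[1+2+13+26]=42
q^30  k|30↦f(k): 1:1 2:2 3:3 5:5 6:6 10:10 15:15 30:30  a_30=72

28, 60, 42, 72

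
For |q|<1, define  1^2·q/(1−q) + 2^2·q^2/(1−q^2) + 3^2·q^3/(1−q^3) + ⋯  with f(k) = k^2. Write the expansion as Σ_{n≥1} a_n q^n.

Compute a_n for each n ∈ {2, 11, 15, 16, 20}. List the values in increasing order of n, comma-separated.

5, 122, 260, 341, 546

d|2:{1,2}  Σf=1+4=5
d|11:{1,11}  Σf=1+121=122
n=15: 15·1 5·3 3·5 1·15  f→[225+25+9+1]=260
d|16:{1,2,4,8,16}  Σf=1+4+16+64+256=341
q^20  k|20↦f(k): 20:400 10:100 5:25 4:16 2:4 1:1  a_20=546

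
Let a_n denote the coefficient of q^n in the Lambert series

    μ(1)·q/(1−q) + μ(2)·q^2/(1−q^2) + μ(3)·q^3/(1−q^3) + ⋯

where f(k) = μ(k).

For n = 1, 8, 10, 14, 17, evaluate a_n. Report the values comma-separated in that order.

1, 0, 0, 0, 0

d|1:{1}  Σμ=1=1
d|8:{1,2,4,8}  Σμ=1+(-1)+0+0=0
q^10  k|10↦μ(k): 10:1 5:-1 2:-1 1:1  a_10=0
d|14:{14,7,2,1}  Σμ=1+(-1)+(-1)+1=0
q^17  k|17↦μ(k): 17:-1 1:1  a_17=0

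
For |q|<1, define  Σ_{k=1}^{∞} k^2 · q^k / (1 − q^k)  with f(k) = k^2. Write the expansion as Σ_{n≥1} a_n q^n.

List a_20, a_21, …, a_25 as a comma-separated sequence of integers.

q^20  k|20↦f(k): 1:1 2:4 4:16 5:25 10:100 20:400  a_20=546
d|21:{21,7,3,1}  Σf=441+49+9+1=500
[q^22] f(1)=1,f(2)=4,f(11)=121,f(22)=484 ⇒ 610
[q^23] f(23)=529,f(1)=1 ⇒ 530
q^24  k|24↦f(k): 24:576 12:144 8:64 6:36 4:16 3:9 2:4 1:1  a_24=850
n=25: 1·25 5·5 25·1  f→[1+25+625]=651

546, 500, 610, 530, 850, 651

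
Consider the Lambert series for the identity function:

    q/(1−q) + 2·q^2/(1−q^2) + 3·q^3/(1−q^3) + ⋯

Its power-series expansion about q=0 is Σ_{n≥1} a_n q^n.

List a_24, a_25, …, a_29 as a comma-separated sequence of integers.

60, 31, 42, 40, 56, 30

n=24: 24·1 12·2 8·3 6·4 4·6 3·8 2·12 1·24  f→[24+12+8+6+4+3+2+1]=60
q^25  k|25↦f(k): 1:1 5:5 25:25  a_25=31
q^26  k|26↦f(k): 26:26 13:13 2:2 1:1  a_26=42
d|27:{1,3,9,27}  Σf=1+3+9+27=40
q^28  k|28↦f(k): 28:28 14:14 7:7 4:4 2:2 1:1  a_28=56
d|29:{29,1}  Σf=29+1=30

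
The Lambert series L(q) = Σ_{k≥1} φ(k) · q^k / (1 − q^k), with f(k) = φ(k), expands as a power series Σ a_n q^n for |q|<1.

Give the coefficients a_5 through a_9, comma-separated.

q^5  k|5↦φ(k): 1:1 5:4  a_5=5
q^6  k|6↦φ(k): 6:2 3:2 2:1 1:1  a_6=6
q^7  k|7↦φ(k): 1:1 7:6  a_7=7
n=8: 1·8 2·4 4·2 8·1  φ→[1+1+2+4]=8
[q^9] φ(9)=6,φ(3)=2,φ(1)=1 ⇒ 9

5, 6, 7, 8, 9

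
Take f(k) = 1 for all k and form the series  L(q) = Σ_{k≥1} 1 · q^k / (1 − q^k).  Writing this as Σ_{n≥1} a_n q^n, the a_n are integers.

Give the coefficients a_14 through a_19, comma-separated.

4, 4, 5, 2, 6, 2

[q^14] f(1)=1,f(2)=1,f(7)=1,f(14)=1 ⇒ 4
d|15:{15,5,3,1}  Σf=1+1+1+1=4
n=16: 16·1 8·2 4·4 2·8 1·16  f→[1+1+1+1+1]=5
d|17:{1,17}  Σf=1+1=2
d|18:{1,2,3,6,9,18}  Σf=1+1+1+1+1+1=6
[q^19] f(1)=1,f(19)=1 ⇒ 2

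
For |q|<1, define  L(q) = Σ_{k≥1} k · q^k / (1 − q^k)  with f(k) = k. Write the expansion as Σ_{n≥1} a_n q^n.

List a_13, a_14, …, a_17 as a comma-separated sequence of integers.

[q^13] f(1)=1,f(13)=13 ⇒ 14
d|14:{14,7,2,1}  Σf=14+7+2+1=24
d|15:{1,3,5,15}  Σf=1+3+5+15=24
[q^16] f(1)=1,f(2)=2,f(4)=4,f(8)=8,f(16)=16 ⇒ 31
q^17  k|17↦f(k): 1:1 17:17  a_17=18

14, 24, 24, 31, 18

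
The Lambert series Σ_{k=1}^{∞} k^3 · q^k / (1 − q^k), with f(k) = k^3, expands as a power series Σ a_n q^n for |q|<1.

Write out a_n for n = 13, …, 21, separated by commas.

2198, 3096, 3528, 4681, 4914, 6813, 6860, 9198, 9632

q^13  k|13↦f(k): 13:2197 1:1  a_13=2198
[q^14] f(1)=1,f(2)=8,f(7)=343,f(14)=2744 ⇒ 3096
d|15:{15,5,3,1}  Σf=3375+125+27+1=3528
[q^16] f(16)=4096,f(8)=512,f(4)=64,f(2)=8,f(1)=1 ⇒ 4681
d|17:{1,17}  Σf=1+4913=4914
q^18  k|18↦f(k): 1:1 2:8 3:27 6:216 9:729 18:5832  a_18=6813
n=19: 19·1 1·19  f→[6859+1]=6860
d|20:{20,10,5,4,2,1}  Σf=8000+1000+125+64+8+1=9198
n=21: 1·21 3·7 7·3 21·1  f→[1+27+343+9261]=9632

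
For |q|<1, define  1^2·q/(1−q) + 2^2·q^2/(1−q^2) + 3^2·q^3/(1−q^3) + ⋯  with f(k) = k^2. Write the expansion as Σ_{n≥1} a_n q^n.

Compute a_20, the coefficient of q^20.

a_20 = 546

n=20: 1·20 2·10 4·5 5·4 10·2 20·1  f→[1+4+16+25+100+400]=546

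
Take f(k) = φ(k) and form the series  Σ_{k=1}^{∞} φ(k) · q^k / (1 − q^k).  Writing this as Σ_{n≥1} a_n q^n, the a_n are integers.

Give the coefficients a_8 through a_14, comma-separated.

d|8:{8,4,2,1}  Σφ=4+2+1+1=8
q^9  k|9↦φ(k): 9:6 3:2 1:1  a_9=9
[q^10] φ(10)=4,φ(5)=4,φ(2)=1,φ(1)=1 ⇒ 10
n=11: 1·11 11·1  φ→[1+10]=11
d|12:{1,2,3,4,6,12}  Σφ=1+1+2+2+2+4=12
n=13: 13·1 1·13  φ→[12+1]=13
q^14  k|14↦φ(k): 1:1 2:1 7:6 14:6  a_14=14

8, 9, 10, 11, 12, 13, 14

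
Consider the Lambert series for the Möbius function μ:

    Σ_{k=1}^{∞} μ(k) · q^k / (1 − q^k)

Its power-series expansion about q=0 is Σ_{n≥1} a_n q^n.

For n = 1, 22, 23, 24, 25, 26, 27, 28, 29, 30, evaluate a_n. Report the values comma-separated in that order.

q^1  k|1↦μ(k): 1:1  a_1=1
n=22: 1·22 2·11 11·2 22·1  μ→[1+(-1)+(-1)+1]=0
q^23  k|23↦μ(k): 1:1 23:-1  a_23=0
n=24: 24·1 12·2 8·3 6·4 4·6 3·8 2·12 1·24  μ→[0+0+0+1+0+(-1)+(-1)+1]=0
[q^25] μ(25)=0,μ(5)=-1,μ(1)=1 ⇒ 0
q^26  k|26↦μ(k): 1:1 2:-1 13:-1 26:1  a_26=0
q^27  k|27↦μ(k): 1:1 3:-1 9:0 27:0  a_27=0
d|28:{28,14,7,4,2,1}  Σμ=0+1+(-1)+0+(-1)+1=0
[q^29] μ(1)=1,μ(29)=-1 ⇒ 0
q^30  k|30↦μ(k): 30:-1 15:1 10:1 6:1 5:-1 3:-1 2:-1 1:1  a_30=0

1, 0, 0, 0, 0, 0, 0, 0, 0, 0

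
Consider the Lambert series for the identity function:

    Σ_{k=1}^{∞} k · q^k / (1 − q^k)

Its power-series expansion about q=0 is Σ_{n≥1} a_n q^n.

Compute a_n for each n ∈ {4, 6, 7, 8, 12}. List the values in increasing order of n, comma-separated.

[q^4] f(1)=1,f(2)=2,f(4)=4 ⇒ 7
[q^6] f(6)=6,f(3)=3,f(2)=2,f(1)=1 ⇒ 12
[q^7] f(1)=1,f(7)=7 ⇒ 8
[q^8] f(1)=1,f(2)=2,f(4)=4,f(8)=8 ⇒ 15
q^12  k|12↦f(k): 1:1 2:2 3:3 4:4 6:6 12:12  a_12=28

7, 12, 8, 15, 28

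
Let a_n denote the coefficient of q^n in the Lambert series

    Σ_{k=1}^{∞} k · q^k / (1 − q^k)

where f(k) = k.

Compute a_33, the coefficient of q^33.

d|33:{1,3,11,33}  Σf=1+3+11+33=48

a_33 = 48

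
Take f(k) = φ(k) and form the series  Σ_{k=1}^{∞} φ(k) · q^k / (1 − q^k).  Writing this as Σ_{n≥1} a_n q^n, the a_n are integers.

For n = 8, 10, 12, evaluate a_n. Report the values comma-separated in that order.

q^8  k|8↦φ(k): 8:4 4:2 2:1 1:1  a_8=8
n=10: 1·10 2·5 5·2 10·1  φ→[1+1+4+4]=10
d|12:{12,6,4,3,2,1}  Σφ=4+2+2+2+1+1=12

8, 10, 12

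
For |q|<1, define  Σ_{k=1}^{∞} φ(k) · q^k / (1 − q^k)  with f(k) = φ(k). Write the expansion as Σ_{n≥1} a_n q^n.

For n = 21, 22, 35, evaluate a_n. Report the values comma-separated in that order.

d|21:{1,3,7,21}  Σφ=1+2+6+12=21
q^22  k|22↦φ(k): 22:10 11:10 2:1 1:1  a_22=22
q^35  k|35↦φ(k): 1:1 5:4 7:6 35:24  a_35=35

21, 22, 35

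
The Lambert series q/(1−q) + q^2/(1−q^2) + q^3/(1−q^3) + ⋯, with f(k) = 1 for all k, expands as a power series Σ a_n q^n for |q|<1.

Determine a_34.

a_34 = 4

[q^34] f(34)=1,f(17)=1,f(2)=1,f(1)=1 ⇒ 4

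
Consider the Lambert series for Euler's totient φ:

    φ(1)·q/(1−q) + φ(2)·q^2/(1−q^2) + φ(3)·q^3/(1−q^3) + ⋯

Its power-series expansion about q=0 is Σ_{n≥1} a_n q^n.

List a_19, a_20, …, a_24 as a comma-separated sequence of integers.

q^19  k|19↦φ(k): 19:18 1:1  a_19=19
n=20: 1·20 2·10 4·5 5·4 10·2 20·1  φ→[1+1+2+4+4+8]=20
[q^21] φ(1)=1,φ(3)=2,φ(7)=6,φ(21)=12 ⇒ 21
[q^22] φ(22)=10,φ(11)=10,φ(2)=1,φ(1)=1 ⇒ 22
q^23  k|23↦φ(k): 23:22 1:1  a_23=23
[q^24] φ(1)=1,φ(2)=1,φ(3)=2,φ(4)=2,φ(6)=2,φ(8)=4,φ(12)=4,φ(24)=8 ⇒ 24

19, 20, 21, 22, 23, 24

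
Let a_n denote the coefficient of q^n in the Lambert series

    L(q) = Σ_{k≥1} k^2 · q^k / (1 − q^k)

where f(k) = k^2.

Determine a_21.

a_21 = 500

d|21:{1,3,7,21}  Σf=1+9+49+441=500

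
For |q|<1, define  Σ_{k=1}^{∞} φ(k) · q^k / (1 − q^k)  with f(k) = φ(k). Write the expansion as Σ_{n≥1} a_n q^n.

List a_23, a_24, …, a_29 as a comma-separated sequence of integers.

q^23  k|23↦φ(k): 23:22 1:1  a_23=23
d|24:{1,2,3,4,6,8,12,24}  Σφ=1+1+2+2+2+4+4+8=24
d|25:{1,5,25}  Σφ=1+4+20=25
q^26  k|26↦φ(k): 26:12 13:12 2:1 1:1  a_26=26
n=27: 27·1 9·3 3·9 1·27  φ→[18+6+2+1]=27
n=28: 1·28 2·14 4·7 7·4 14·2 28·1  φ→[1+1+2+6+6+12]=28
n=29: 1·29 29·1  φ→[1+28]=29

23, 24, 25, 26, 27, 28, 29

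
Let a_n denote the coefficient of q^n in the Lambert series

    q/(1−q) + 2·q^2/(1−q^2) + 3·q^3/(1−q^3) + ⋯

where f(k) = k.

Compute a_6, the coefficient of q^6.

[q^6] f(1)=1,f(2)=2,f(3)=3,f(6)=6 ⇒ 12

a_6 = 12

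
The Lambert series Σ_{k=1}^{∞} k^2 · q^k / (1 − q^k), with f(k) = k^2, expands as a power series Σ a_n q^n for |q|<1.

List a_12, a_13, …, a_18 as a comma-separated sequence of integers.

210, 170, 250, 260, 341, 290, 455

d|12:{1,2,3,4,6,12}  Σf=1+4+9+16+36+144=210
d|13:{1,13}  Σf=1+169=170
d|14:{1,2,7,14}  Σf=1+4+49+196=250
d|15:{1,3,5,15}  Σf=1+9+25+225=260
q^16  k|16↦f(k): 1:1 2:4 4:16 8:64 16:256  a_16=341
q^17  k|17↦f(k): 17:289 1:1  a_17=290
[q^18] f(18)=324,f(9)=81,f(6)=36,f(3)=9,f(2)=4,f(1)=1 ⇒ 455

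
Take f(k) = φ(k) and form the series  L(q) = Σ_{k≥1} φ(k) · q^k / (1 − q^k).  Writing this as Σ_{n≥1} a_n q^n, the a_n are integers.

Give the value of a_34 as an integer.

n=34: 34·1 17·2 2·17 1·34  φ→[16+16+1+1]=34

a_34 = 34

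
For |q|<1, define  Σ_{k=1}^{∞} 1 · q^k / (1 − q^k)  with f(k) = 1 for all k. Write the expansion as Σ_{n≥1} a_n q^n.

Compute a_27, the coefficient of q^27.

a_27 = 4

d|27:{27,9,3,1}  Σf=1+1+1+1=4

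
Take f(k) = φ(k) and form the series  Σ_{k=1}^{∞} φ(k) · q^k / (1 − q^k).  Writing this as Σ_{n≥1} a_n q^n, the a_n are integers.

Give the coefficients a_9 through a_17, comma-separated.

n=9: 9·1 3·3 1·9  φ→[6+2+1]=9
[q^10] φ(10)=4,φ(5)=4,φ(2)=1,φ(1)=1 ⇒ 10
q^11  k|11↦φ(k): 1:1 11:10  a_11=11
[q^12] φ(1)=1,φ(2)=1,φ(3)=2,φ(4)=2,φ(6)=2,φ(12)=4 ⇒ 12
[q^13] φ(13)=12,φ(1)=1 ⇒ 13
[q^14] φ(1)=1,φ(2)=1,φ(7)=6,φ(14)=6 ⇒ 14
[q^15] φ(1)=1,φ(3)=2,φ(5)=4,φ(15)=8 ⇒ 15
q^16  k|16↦φ(k): 1:1 2:1 4:2 8:4 16:8  a_16=16
d|17:{1,17}  Σφ=1+16=17

9, 10, 11, 12, 13, 14, 15, 16, 17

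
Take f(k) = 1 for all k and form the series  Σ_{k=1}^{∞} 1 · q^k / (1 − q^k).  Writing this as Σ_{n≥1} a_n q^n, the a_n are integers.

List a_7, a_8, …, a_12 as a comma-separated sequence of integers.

2, 4, 3, 4, 2, 6

d|7:{1,7}  Σf=1+1=2
q^8  k|8↦f(k): 1:1 2:1 4:1 8:1  a_8=4
n=9: 9·1 3·3 1·9  f→[1+1+1]=3
n=10: 1·10 2·5 5·2 10·1  f→[1+1+1+1]=4
d|11:{11,1}  Σf=1+1=2
n=12: 12·1 6·2 4·3 3·4 2·6 1·12  f→[1+1+1+1+1+1]=6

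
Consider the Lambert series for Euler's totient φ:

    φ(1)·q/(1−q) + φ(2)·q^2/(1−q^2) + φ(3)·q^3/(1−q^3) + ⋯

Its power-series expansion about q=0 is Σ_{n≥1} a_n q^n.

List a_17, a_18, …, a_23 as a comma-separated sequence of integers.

d|17:{17,1}  Σφ=16+1=17
d|18:{1,2,3,6,9,18}  Σφ=1+1+2+2+6+6=18
q^19  k|19↦φ(k): 19:18 1:1  a_19=19
q^20  k|20↦φ(k): 20:8 10:4 5:4 4:2 2:1 1:1  a_20=20
q^21  k|21↦φ(k): 21:12 7:6 3:2 1:1  a_21=21
d|22:{1,2,11,22}  Σφ=1+1+10+10=22
d|23:{23,1}  Σφ=22+1=23

17, 18, 19, 20, 21, 22, 23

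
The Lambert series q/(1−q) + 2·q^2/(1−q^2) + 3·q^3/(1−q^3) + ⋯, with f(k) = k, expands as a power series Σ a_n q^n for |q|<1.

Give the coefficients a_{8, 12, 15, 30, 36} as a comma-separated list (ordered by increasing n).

q^8  k|8↦f(k): 8:8 4:4 2:2 1:1  a_8=15
d|12:{12,6,4,3,2,1}  Σf=12+6+4+3+2+1=28
q^15  k|15↦f(k): 15:15 5:5 3:3 1:1  a_15=24
d|30:{30,15,10,6,5,3,2,1}  Σf=30+15+10+6+5+3+2+1=72
d|36:{36,18,12,9,6,4,3,2,1}  Σf=36+18+12+9+6+4+3+2+1=91

15, 28, 24, 72, 91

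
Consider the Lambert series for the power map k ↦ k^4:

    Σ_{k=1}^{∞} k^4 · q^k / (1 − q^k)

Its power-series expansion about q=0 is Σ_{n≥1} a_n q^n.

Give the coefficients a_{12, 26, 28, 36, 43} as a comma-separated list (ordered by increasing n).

22386, 485554, 655746, 1813539, 3418802

q^12  k|12↦f(k): 1:1 2:16 3:81 4:256 6:1296 12:20736  a_12=22386
q^26  k|26↦f(k): 26:456976 13:28561 2:16 1:1  a_26=485554
d|28:{1,2,4,7,14,28}  Σf=1+16+256+2401+38416+614656=655746
[q^36] f(1)=1,f(2)=16,f(3)=81,f(4)=256,f(6)=1296,f(9)=6561,f(12)=20736,f(18)=104976,f(36)=1679616 ⇒ 1813539
[q^43] f(1)=1,f(43)=3418801 ⇒ 3418802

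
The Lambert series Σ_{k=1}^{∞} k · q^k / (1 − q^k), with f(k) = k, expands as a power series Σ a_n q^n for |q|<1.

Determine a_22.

d|22:{1,2,11,22}  Σf=1+2+11+22=36

a_22 = 36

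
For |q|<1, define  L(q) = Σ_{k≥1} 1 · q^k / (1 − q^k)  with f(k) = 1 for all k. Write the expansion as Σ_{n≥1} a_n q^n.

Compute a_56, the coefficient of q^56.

d|56:{56,28,14,8,7,4,2,1}  Σf=1+1+1+1+1+1+1+1=8

a_56 = 8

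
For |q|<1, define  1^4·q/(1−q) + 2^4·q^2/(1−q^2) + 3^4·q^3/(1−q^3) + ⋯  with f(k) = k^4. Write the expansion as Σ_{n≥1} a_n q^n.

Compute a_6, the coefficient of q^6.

a_6 = 1394

[q^6] f(1)=1,f(2)=16,f(3)=81,f(6)=1296 ⇒ 1394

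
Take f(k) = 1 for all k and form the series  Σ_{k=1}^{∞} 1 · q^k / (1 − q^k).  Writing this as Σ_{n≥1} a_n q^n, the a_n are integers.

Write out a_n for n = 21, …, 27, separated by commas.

4, 4, 2, 8, 3, 4, 4

[q^21] f(1)=1,f(3)=1,f(7)=1,f(21)=1 ⇒ 4
d|22:{1,2,11,22}  Σf=1+1+1+1=4
[q^23] f(1)=1,f(23)=1 ⇒ 2
d|24:{1,2,3,4,6,8,12,24}  Σf=1+1+1+1+1+1+1+1=8
q^25  k|25↦f(k): 25:1 5:1 1:1  a_25=3
d|26:{26,13,2,1}  Σf=1+1+1+1=4
d|27:{1,3,9,27}  Σf=1+1+1+1=4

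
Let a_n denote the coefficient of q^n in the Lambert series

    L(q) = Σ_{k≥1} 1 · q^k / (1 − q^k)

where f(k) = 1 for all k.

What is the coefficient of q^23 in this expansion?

a_23 = 2

d|23:{1,23}  Σf=1+1=2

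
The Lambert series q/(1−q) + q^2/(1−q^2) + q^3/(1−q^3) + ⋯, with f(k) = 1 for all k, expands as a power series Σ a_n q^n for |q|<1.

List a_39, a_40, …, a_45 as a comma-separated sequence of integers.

4, 8, 2, 8, 2, 6, 6

d|39:{39,13,3,1}  Σf=1+1+1+1=4
q^40  k|40↦f(k): 1:1 2:1 4:1 5:1 8:1 10:1 20:1 40:1  a_40=8
[q^41] f(1)=1,f(41)=1 ⇒ 2
[q^42] f(42)=1,f(21)=1,f(14)=1,f(7)=1,f(6)=1,f(3)=1,f(2)=1,f(1)=1 ⇒ 8
n=43: 43·1 1·43  f→[1+1]=2
q^44  k|44↦f(k): 44:1 22:1 11:1 4:1 2:1 1:1  a_44=6
d|45:{45,15,9,5,3,1}  Σf=1+1+1+1+1+1=6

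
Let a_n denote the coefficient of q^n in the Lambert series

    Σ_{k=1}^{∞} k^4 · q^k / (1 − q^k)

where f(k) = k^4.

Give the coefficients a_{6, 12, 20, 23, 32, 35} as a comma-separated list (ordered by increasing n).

1394, 22386, 170898, 279842, 1118481, 1503652

d|6:{6,3,2,1}  Σf=1296+81+16+1=1394
q^12  k|12↦f(k): 12:20736 6:1296 4:256 3:81 2:16 1:1  a_12=22386
[q^20] f(1)=1,f(2)=16,f(4)=256,f(5)=625,f(10)=10000,f(20)=160000 ⇒ 170898
n=23: 23·1 1·23  f→[279841+1]=279842
q^32  k|32↦f(k): 32:1048576 16:65536 8:4096 4:256 2:16 1:1  a_32=1118481
n=35: 35·1 7·5 5·7 1·35  f→[1500625+2401+625+1]=1503652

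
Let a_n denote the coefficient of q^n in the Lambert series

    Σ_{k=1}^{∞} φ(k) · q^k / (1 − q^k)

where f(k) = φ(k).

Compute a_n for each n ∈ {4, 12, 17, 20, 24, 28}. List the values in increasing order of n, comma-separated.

n=4: 1·4 2·2 4·1  φ→[1+1+2]=4
[q^12] φ(1)=1,φ(2)=1,φ(3)=2,φ(4)=2,φ(6)=2,φ(12)=4 ⇒ 12
d|17:{17,1}  Σφ=16+1=17
q^20  k|20↦φ(k): 20:8 10:4 5:4 4:2 2:1 1:1  a_20=20
[q^24] φ(1)=1,φ(2)=1,φ(3)=2,φ(4)=2,φ(6)=2,φ(8)=4,φ(12)=4,φ(24)=8 ⇒ 24
d|28:{1,2,4,7,14,28}  Σφ=1+1+2+6+6+12=28

4, 12, 17, 20, 24, 28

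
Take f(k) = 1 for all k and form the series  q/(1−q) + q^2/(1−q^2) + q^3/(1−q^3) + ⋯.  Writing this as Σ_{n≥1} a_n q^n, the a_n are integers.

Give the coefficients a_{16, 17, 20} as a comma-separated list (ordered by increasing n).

d|16:{1,2,4,8,16}  Σf=1+1+1+1+1=5
q^17  k|17↦f(k): 17:1 1:1  a_17=2
n=20: 20·1 10·2 5·4 4·5 2·10 1·20  f→[1+1+1+1+1+1]=6

5, 2, 6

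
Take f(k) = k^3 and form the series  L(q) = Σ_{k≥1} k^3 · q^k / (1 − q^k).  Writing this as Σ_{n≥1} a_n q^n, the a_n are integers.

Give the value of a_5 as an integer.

a_5 = 126

q^5  k|5↦f(k): 1:1 5:125  a_5=126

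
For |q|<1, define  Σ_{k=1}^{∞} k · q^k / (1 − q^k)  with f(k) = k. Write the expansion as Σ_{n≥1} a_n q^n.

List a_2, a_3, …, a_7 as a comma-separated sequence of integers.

3, 4, 7, 6, 12, 8

[q^2] f(1)=1,f(2)=2 ⇒ 3
q^3  k|3↦f(k): 1:1 3:3  a_3=4
d|4:{4,2,1}  Σf=4+2+1=7
q^5  k|5↦f(k): 1:1 5:5  a_5=6
d|6:{1,2,3,6}  Σf=1+2+3+6=12
n=7: 1·7 7·1  f→[1+7]=8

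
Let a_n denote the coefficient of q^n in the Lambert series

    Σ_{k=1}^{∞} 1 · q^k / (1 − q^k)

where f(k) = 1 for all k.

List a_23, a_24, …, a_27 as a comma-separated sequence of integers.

2, 8, 3, 4, 4

[q^23] f(23)=1,f(1)=1 ⇒ 2
[q^24] f(24)=1,f(12)=1,f(8)=1,f(6)=1,f(4)=1,f(3)=1,f(2)=1,f(1)=1 ⇒ 8
[q^25] f(1)=1,f(5)=1,f(25)=1 ⇒ 3
[q^26] f(1)=1,f(2)=1,f(13)=1,f(26)=1 ⇒ 4
d|27:{1,3,9,27}  Σf=1+1+1+1=4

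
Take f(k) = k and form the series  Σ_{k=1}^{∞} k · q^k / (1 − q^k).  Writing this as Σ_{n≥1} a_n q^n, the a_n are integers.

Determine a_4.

a_4 = 7

d|4:{4,2,1}  Σf=4+2+1=7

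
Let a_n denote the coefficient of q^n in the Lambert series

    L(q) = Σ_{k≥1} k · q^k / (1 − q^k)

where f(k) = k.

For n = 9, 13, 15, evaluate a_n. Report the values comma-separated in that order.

13, 14, 24

q^9  k|9↦f(k): 9:9 3:3 1:1  a_9=13
[q^13] f(13)=13,f(1)=1 ⇒ 14
q^15  k|15↦f(k): 15:15 5:5 3:3 1:1  a_15=24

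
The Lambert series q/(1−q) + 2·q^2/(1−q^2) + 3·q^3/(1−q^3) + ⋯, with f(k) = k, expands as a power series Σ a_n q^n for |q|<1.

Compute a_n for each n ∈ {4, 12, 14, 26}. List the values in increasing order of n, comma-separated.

[q^4] f(4)=4,f(2)=2,f(1)=1 ⇒ 7
n=12: 1·12 2·6 3·4 4·3 6·2 12·1  f→[1+2+3+4+6+12]=28
n=14: 14·1 7·2 2·7 1·14  f→[14+7+2+1]=24
q^26  k|26↦f(k): 1:1 2:2 13:13 26:26  a_26=42

7, 28, 24, 42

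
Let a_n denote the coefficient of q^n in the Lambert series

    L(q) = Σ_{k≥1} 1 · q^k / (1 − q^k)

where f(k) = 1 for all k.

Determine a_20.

q^20  k|20↦f(k): 20:1 10:1 5:1 4:1 2:1 1:1  a_20=6

a_20 = 6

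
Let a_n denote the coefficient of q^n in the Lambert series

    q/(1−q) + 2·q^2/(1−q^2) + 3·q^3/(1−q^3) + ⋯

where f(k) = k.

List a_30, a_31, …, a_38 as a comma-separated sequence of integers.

q^30  k|30↦f(k): 1:1 2:2 3:3 5:5 6:6 10:10 15:15 30:30  a_30=72
d|31:{1,31}  Σf=1+31=32
d|32:{1,2,4,8,16,32}  Σf=1+2+4+8+16+32=63
d|33:{33,11,3,1}  Σf=33+11+3+1=48
[q^34] f(34)=34,f(17)=17,f(2)=2,f(1)=1 ⇒ 54
n=35: 1·35 5·7 7·5 35·1  f→[1+5+7+35]=48
d|36:{1,2,3,4,6,9,12,18,36}  Σf=1+2+3+4+6+9+12+18+36=91
d|37:{1,37}  Σf=1+37=38
n=38: 38·1 19·2 2·19 1·38  f→[38+19+2+1]=60

72, 32, 63, 48, 54, 48, 91, 38, 60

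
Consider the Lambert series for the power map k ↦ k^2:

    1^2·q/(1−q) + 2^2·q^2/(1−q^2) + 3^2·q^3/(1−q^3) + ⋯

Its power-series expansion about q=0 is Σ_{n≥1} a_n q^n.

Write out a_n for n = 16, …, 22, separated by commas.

341, 290, 455, 362, 546, 500, 610

d|16:{1,2,4,8,16}  Σf=1+4+16+64+256=341
n=17: 17·1 1·17  f→[289+1]=290
q^18  k|18↦f(k): 18:324 9:81 6:36 3:9 2:4 1:1  a_18=455
q^19  k|19↦f(k): 1:1 19:361  a_19=362
[q^20] f(1)=1,f(2)=4,f(4)=16,f(5)=25,f(10)=100,f(20)=400 ⇒ 546
n=21: 21·1 7·3 3·7 1·21  f→[441+49+9+1]=500
d|22:{1,2,11,22}  Σf=1+4+121+484=610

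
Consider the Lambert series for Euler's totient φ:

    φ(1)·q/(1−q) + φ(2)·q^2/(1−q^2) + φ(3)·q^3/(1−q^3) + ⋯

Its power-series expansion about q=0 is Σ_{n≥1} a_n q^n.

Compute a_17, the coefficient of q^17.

q^17  k|17↦φ(k): 1:1 17:16  a_17=17

a_17 = 17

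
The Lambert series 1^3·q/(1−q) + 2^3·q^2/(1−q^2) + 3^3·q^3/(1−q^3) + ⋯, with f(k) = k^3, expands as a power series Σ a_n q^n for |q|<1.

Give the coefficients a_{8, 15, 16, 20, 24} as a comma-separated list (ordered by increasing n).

d|8:{1,2,4,8}  Σf=1+8+64+512=585
d|15:{15,5,3,1}  Σf=3375+125+27+1=3528
q^16  k|16↦f(k): 16:4096 8:512 4:64 2:8 1:1  a_16=4681
[q^20] f(20)=8000,f(10)=1000,f(5)=125,f(4)=64,f(2)=8,f(1)=1 ⇒ 9198
q^24  k|24↦f(k): 1:1 2:8 3:27 4:64 6:216 8:512 12:1728 24:13824  a_24=16380

585, 3528, 4681, 9198, 16380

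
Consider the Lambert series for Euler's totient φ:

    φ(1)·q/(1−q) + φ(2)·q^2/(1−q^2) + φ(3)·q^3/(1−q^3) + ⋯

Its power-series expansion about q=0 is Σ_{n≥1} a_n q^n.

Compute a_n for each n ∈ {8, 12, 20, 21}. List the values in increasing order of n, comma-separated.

q^8  k|8↦φ(k): 8:4 4:2 2:1 1:1  a_8=8
[q^12] φ(12)=4,φ(6)=2,φ(4)=2,φ(3)=2,φ(2)=1,φ(1)=1 ⇒ 12
n=20: 1·20 2·10 4·5 5·4 10·2 20·1  φ→[1+1+2+4+4+8]=20
q^21  k|21↦φ(k): 1:1 3:2 7:6 21:12  a_21=21

8, 12, 20, 21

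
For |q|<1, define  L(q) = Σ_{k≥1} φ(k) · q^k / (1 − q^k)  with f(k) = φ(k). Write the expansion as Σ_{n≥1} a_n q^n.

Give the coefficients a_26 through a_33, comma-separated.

[q^26] φ(1)=1,φ(2)=1,φ(13)=12,φ(26)=12 ⇒ 26
[q^27] φ(27)=18,φ(9)=6,φ(3)=2,φ(1)=1 ⇒ 27
[q^28] φ(1)=1,φ(2)=1,φ(4)=2,φ(7)=6,φ(14)=6,φ(28)=12 ⇒ 28
q^29  k|29↦φ(k): 29:28 1:1  a_29=29
[q^30] φ(30)=8,φ(15)=8,φ(10)=4,φ(6)=2,φ(5)=4,φ(3)=2,φ(2)=1,φ(1)=1 ⇒ 30
d|31:{31,1}  Σφ=30+1=31
n=32: 32·1 16·2 8·4 4·8 2·16 1·32  φ→[16+8+4+2+1+1]=32
d|33:{33,11,3,1}  Σφ=20+10+2+1=33

26, 27, 28, 29, 30, 31, 32, 33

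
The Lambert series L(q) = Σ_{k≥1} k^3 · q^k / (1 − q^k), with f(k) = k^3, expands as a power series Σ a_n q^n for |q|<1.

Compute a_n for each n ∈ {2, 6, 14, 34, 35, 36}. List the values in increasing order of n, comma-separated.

9, 252, 3096, 44226, 43344, 55261

d|2:{2,1}  Σf=8+1=9
n=6: 6·1 3·2 2·3 1·6  f→[216+27+8+1]=252
q^14  k|14↦f(k): 14:2744 7:343 2:8 1:1  a_14=3096
[q^34] f(34)=39304,f(17)=4913,f(2)=8,f(1)=1 ⇒ 44226
q^35  k|35↦f(k): 1:1 5:125 7:343 35:42875  a_35=43344
d|36:{36,18,12,9,6,4,3,2,1}  Σf=46656+5832+1728+729+216+64+27+8+1=55261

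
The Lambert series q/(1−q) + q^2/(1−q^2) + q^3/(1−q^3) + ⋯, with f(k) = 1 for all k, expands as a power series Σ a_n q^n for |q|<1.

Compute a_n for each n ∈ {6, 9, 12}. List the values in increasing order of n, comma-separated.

4, 3, 6

[q^6] f(1)=1,f(2)=1,f(3)=1,f(6)=1 ⇒ 4
q^9  k|9↦f(k): 1:1 3:1 9:1  a_9=3
d|12:{1,2,3,4,6,12}  Σf=1+1+1+1+1+1=6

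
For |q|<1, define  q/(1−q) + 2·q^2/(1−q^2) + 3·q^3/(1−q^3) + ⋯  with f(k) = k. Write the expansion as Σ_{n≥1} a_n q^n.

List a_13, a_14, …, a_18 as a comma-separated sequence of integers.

14, 24, 24, 31, 18, 39

[q^13] f(13)=13,f(1)=1 ⇒ 14
[q^14] f(14)=14,f(7)=7,f(2)=2,f(1)=1 ⇒ 24
d|15:{1,3,5,15}  Σf=1+3+5+15=24
q^16  k|16↦f(k): 16:16 8:8 4:4 2:2 1:1  a_16=31
d|17:{1,17}  Σf=1+17=18
q^18  k|18↦f(k): 1:1 2:2 3:3 6:6 9:9 18:18  a_18=39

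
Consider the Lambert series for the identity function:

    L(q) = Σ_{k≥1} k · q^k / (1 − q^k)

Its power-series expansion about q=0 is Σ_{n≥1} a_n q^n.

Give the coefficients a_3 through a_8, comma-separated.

4, 7, 6, 12, 8, 15

q^3  k|3↦f(k): 1:1 3:3  a_3=4
n=4: 4·1 2·2 1·4  f→[4+2+1]=7
d|5:{5,1}  Σf=5+1=6
q^6  k|6↦f(k): 6:6 3:3 2:2 1:1  a_6=12
n=7: 7·1 1·7  f→[7+1]=8
q^8  k|8↦f(k): 8:8 4:4 2:2 1:1  a_8=15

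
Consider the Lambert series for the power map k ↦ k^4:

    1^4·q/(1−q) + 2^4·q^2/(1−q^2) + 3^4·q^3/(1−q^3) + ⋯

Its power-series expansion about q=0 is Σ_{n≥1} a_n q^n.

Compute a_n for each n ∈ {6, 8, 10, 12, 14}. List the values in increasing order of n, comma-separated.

d|6:{6,3,2,1}  Σf=1296+81+16+1=1394
q^8  k|8↦f(k): 8:4096 4:256 2:16 1:1  a_8=4369
[q^10] f(10)=10000,f(5)=625,f(2)=16,f(1)=1 ⇒ 10642
[q^12] f(12)=20736,f(6)=1296,f(4)=256,f(3)=81,f(2)=16,f(1)=1 ⇒ 22386
q^14  k|14↦f(k): 1:1 2:16 7:2401 14:38416  a_14=40834

1394, 4369, 10642, 22386, 40834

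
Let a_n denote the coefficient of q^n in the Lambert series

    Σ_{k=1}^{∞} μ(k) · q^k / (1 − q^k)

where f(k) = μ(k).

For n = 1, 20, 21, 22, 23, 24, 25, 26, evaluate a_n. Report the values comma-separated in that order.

1, 0, 0, 0, 0, 0, 0, 0

d|1:{1}  Σμ=1=1
[q^20] μ(20)=0,μ(10)=1,μ(5)=-1,μ(4)=0,μ(2)=-1,μ(1)=1 ⇒ 0
q^21  k|21↦μ(k): 1:1 3:-1 7:-1 21:1  a_21=0
d|22:{1,2,11,22}  Σμ=1+(-1)+(-1)+1=0
[q^23] μ(1)=1,μ(23)=-1 ⇒ 0
d|24:{1,2,3,4,6,8,12,24}  Σμ=1+(-1)+(-1)+0+1+0+0+0=0
q^25  k|25↦μ(k): 1:1 5:-1 25:0  a_25=0
n=26: 26·1 13·2 2·13 1·26  μ→[1+(-1)+(-1)+1]=0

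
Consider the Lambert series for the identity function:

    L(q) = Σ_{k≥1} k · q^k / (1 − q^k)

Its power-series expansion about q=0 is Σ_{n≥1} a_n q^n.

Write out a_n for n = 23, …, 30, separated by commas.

24, 60, 31, 42, 40, 56, 30, 72

n=23: 23·1 1·23  f→[23+1]=24
n=24: 1·24 2·12 3·8 4·6 6·4 8·3 12·2 24·1  f→[1+2+3+4+6+8+12+24]=60
n=25: 25·1 5·5 1·25  f→[25+5+1]=31
q^26  k|26↦f(k): 1:1 2:2 13:13 26:26  a_26=42
n=27: 1·27 3·9 9·3 27·1  f→[1+3+9+27]=40
n=28: 1·28 2·14 4·7 7·4 14·2 28·1  f→[1+2+4+7+14+28]=56
q^29  k|29↦f(k): 29:29 1:1  a_29=30
q^30  k|30↦f(k): 1:1 2:2 3:3 5:5 6:6 10:10 15:15 30:30  a_30=72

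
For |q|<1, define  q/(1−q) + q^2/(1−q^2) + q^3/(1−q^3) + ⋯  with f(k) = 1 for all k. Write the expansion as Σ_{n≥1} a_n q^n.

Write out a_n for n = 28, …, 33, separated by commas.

d|28:{1,2,4,7,14,28}  Σf=1+1+1+1+1+1=6
n=29: 1·29 29·1  f→[1+1]=2
[q^30] f(30)=1,f(15)=1,f(10)=1,f(6)=1,f(5)=1,f(3)=1,f(2)=1,f(1)=1 ⇒ 8
q^31  k|31↦f(k): 1:1 31:1  a_31=2
[q^32] f(32)=1,f(16)=1,f(8)=1,f(4)=1,f(2)=1,f(1)=1 ⇒ 6
d|33:{33,11,3,1}  Σf=1+1+1+1=4

6, 2, 8, 2, 6, 4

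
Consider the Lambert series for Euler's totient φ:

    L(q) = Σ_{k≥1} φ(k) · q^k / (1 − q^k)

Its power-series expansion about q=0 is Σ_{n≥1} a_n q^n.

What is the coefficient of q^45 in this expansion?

[q^45] φ(1)=1,φ(3)=2,φ(5)=4,φ(9)=6,φ(15)=8,φ(45)=24 ⇒ 45

a_45 = 45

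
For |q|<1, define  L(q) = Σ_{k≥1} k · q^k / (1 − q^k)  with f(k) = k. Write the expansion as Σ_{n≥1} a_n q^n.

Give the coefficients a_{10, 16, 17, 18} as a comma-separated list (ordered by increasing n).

d|10:{1,2,5,10}  Σf=1+2+5+10=18
n=16: 1·16 2·8 4·4 8·2 16·1  f→[1+2+4+8+16]=31
q^17  k|17↦f(k): 1:1 17:17  a_17=18
q^18  k|18↦f(k): 18:18 9:9 6:6 3:3 2:2 1:1  a_18=39

18, 31, 18, 39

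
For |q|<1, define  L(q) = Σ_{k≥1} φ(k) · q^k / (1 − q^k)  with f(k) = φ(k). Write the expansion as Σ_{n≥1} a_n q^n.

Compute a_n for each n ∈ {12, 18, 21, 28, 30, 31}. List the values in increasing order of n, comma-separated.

q^12  k|12↦φ(k): 12:4 6:2 4:2 3:2 2:1 1:1  a_12=12
[q^18] φ(1)=1,φ(2)=1,φ(3)=2,φ(6)=2,φ(9)=6,φ(18)=6 ⇒ 18
q^21  k|21↦φ(k): 21:12 7:6 3:2 1:1  a_21=21
d|28:{1,2,4,7,14,28}  Σφ=1+1+2+6+6+12=28
d|30:{30,15,10,6,5,3,2,1}  Σφ=8+8+4+2+4+2+1+1=30
d|31:{1,31}  Σφ=1+30=31

12, 18, 21, 28, 30, 31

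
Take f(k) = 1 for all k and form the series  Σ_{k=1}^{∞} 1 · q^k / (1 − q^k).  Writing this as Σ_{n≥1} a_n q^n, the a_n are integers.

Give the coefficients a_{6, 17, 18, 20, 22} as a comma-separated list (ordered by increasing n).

[q^6] f(6)=1,f(3)=1,f(2)=1,f(1)=1 ⇒ 4
q^17  k|17↦f(k): 1:1 17:1  a_17=2
n=18: 1·18 2·9 3·6 6·3 9·2 18·1  f→[1+1+1+1+1+1]=6
[q^20] f(1)=1,f(2)=1,f(4)=1,f(5)=1,f(10)=1,f(20)=1 ⇒ 6
n=22: 22·1 11·2 2·11 1·22  f→[1+1+1+1]=4

4, 2, 6, 6, 4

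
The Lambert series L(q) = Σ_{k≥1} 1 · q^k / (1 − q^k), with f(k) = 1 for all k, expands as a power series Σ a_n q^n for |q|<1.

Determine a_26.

n=26: 1·26 2·13 13·2 26·1  f→[1+1+1+1]=4

a_26 = 4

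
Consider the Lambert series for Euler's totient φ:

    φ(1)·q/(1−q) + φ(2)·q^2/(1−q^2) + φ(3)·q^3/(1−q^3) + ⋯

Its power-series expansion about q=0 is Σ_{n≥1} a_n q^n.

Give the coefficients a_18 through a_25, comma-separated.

q^18  k|18↦φ(k): 1:1 2:1 3:2 6:2 9:6 18:6  a_18=18
[q^19] φ(19)=18,φ(1)=1 ⇒ 19
n=20: 20·1 10·2 5·4 4·5 2·10 1·20  φ→[8+4+4+2+1+1]=20
d|21:{1,3,7,21}  Σφ=1+2+6+12=21
d|22:{1,2,11,22}  Σφ=1+1+10+10=22
q^23  k|23↦φ(k): 23:22 1:1  a_23=23
d|24:{1,2,3,4,6,8,12,24}  Σφ=1+1+2+2+2+4+4+8=24
d|25:{1,5,25}  Σφ=1+4+20=25

18, 19, 20, 21, 22, 23, 24, 25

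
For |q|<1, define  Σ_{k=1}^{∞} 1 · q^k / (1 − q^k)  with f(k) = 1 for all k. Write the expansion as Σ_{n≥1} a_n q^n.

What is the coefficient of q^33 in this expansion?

q^33  k|33↦f(k): 33:1 11:1 3:1 1:1  a_33=4

a_33 = 4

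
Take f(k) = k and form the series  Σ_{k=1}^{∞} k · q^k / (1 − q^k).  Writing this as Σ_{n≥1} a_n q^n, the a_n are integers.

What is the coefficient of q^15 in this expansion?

a_15 = 24

q^15  k|15↦f(k): 15:15 5:5 3:3 1:1  a_15=24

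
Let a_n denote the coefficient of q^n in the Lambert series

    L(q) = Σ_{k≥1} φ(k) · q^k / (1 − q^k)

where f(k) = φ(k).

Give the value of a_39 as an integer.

[q^39] φ(1)=1,φ(3)=2,φ(13)=12,φ(39)=24 ⇒ 39

a_39 = 39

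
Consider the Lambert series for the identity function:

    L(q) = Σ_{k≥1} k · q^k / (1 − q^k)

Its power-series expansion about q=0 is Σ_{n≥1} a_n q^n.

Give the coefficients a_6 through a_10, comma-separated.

q^6  k|6↦f(k): 6:6 3:3 2:2 1:1  a_6=12
n=7: 7·1 1·7  f→[7+1]=8
[q^8] f(1)=1,f(2)=2,f(4)=4,f(8)=8 ⇒ 15
[q^9] f(9)=9,f(3)=3,f(1)=1 ⇒ 13
d|10:{10,5,2,1}  Σf=10+5+2+1=18

12, 8, 15, 13, 18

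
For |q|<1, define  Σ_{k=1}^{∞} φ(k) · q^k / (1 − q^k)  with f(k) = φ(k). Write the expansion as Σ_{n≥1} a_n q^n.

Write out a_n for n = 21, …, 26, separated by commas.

q^21  k|21↦φ(k): 21:12 7:6 3:2 1:1  a_21=21
q^22  k|22↦φ(k): 1:1 2:1 11:10 22:10  a_22=22
[q^23] φ(23)=22,φ(1)=1 ⇒ 23
q^24  k|24↦φ(k): 24:8 12:4 8:4 6:2 4:2 3:2 2:1 1:1  a_24=24
d|25:{1,5,25}  Σφ=1+4+20=25
q^26  k|26↦φ(k): 26:12 13:12 2:1 1:1  a_26=26

21, 22, 23, 24, 25, 26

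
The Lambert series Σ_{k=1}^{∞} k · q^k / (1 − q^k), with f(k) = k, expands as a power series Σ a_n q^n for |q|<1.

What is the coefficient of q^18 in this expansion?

a_18 = 39

q^18  k|18↦f(k): 1:1 2:2 3:3 6:6 9:9 18:18  a_18=39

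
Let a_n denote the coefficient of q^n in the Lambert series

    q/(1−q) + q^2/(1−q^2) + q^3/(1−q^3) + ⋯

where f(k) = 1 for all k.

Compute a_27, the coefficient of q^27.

a_27 = 4

[q^27] f(1)=1,f(3)=1,f(9)=1,f(27)=1 ⇒ 4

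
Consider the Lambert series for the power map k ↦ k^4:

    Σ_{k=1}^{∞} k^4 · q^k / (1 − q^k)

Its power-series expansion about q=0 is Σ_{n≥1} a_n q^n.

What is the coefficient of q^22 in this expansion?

[q^22] f(1)=1,f(2)=16,f(11)=14641,f(22)=234256 ⇒ 248914

a_22 = 248914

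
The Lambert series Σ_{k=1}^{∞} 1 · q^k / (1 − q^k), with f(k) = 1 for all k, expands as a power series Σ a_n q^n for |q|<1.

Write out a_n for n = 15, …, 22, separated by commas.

d|15:{1,3,5,15}  Σf=1+1+1+1=4
d|16:{1,2,4,8,16}  Σf=1+1+1+1+1=5
q^17  k|17↦f(k): 17:1 1:1  a_17=2
q^18  k|18↦f(k): 1:1 2:1 3:1 6:1 9:1 18:1  a_18=6
[q^19] f(1)=1,f(19)=1 ⇒ 2
d|20:{20,10,5,4,2,1}  Σf=1+1+1+1+1+1=6
[q^21] f(21)=1,f(7)=1,f(3)=1,f(1)=1 ⇒ 4
q^22  k|22↦f(k): 1:1 2:1 11:1 22:1  a_22=4

4, 5, 2, 6, 2, 6, 4, 4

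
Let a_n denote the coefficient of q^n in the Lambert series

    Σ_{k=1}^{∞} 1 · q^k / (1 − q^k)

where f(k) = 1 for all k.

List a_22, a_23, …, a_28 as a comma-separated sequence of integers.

q^22  k|22↦f(k): 22:1 11:1 2:1 1:1  a_22=4
[q^23] f(1)=1,f(23)=1 ⇒ 2
q^24  k|24↦f(k): 24:1 12:1 8:1 6:1 4:1 3:1 2:1 1:1  a_24=8
n=25: 25·1 5·5 1·25  f→[1+1+1]=3
q^26  k|26↦f(k): 1:1 2:1 13:1 26:1  a_26=4
q^27  k|27↦f(k): 1:1 3:1 9:1 27:1  a_27=4
q^28  k|28↦f(k): 28:1 14:1 7:1 4:1 2:1 1:1  a_28=6

4, 2, 8, 3, 4, 4, 6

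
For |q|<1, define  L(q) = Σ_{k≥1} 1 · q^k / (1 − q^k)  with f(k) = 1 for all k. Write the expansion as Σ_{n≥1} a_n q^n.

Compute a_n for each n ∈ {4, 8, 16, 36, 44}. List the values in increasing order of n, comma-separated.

3, 4, 5, 9, 6

[q^4] f(4)=1,f(2)=1,f(1)=1 ⇒ 3
[q^8] f(1)=1,f(2)=1,f(4)=1,f(8)=1 ⇒ 4
n=16: 16·1 8·2 4·4 2·8 1·16  f→[1+1+1+1+1]=5
d|36:{36,18,12,9,6,4,3,2,1}  Σf=1+1+1+1+1+1+1+1+1=9
d|44:{44,22,11,4,2,1}  Σf=1+1+1+1+1+1=6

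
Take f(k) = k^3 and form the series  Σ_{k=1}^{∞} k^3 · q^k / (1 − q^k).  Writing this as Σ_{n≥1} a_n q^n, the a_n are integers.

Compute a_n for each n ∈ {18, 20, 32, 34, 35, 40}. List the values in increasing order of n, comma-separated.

6813, 9198, 37449, 44226, 43344, 73710

q^18  k|18↦f(k): 18:5832 9:729 6:216 3:27 2:8 1:1  a_18=6813
d|20:{1,2,4,5,10,20}  Σf=1+8+64+125+1000+8000=9198
n=32: 1·32 2·16 4·8 8·4 16·2 32·1  f→[1+8+64+512+4096+32768]=37449
q^34  k|34↦f(k): 34:39304 17:4913 2:8 1:1  a_34=44226
[q^35] f(1)=1,f(5)=125,f(7)=343,f(35)=42875 ⇒ 43344
q^40  k|40↦f(k): 40:64000 20:8000 10:1000 8:512 5:125 4:64 2:8 1:1  a_40=73710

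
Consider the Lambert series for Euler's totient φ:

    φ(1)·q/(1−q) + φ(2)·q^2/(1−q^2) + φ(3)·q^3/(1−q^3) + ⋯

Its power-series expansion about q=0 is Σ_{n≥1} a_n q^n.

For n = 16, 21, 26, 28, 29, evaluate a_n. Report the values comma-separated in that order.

q^16  k|16↦φ(k): 16:8 8:4 4:2 2:1 1:1  a_16=16
n=21: 21·1 7·3 3·7 1·21  φ→[12+6+2+1]=21
n=26: 1·26 2·13 13·2 26·1  φ→[1+1+12+12]=26
n=28: 28·1 14·2 7·4 4·7 2·14 1·28  φ→[12+6+6+2+1+1]=28
d|29:{1,29}  Σφ=1+28=29

16, 21, 26, 28, 29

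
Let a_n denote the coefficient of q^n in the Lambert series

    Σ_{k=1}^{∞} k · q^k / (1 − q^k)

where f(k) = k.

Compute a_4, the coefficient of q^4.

a_4 = 7

[q^4] f(4)=4,f(2)=2,f(1)=1 ⇒ 7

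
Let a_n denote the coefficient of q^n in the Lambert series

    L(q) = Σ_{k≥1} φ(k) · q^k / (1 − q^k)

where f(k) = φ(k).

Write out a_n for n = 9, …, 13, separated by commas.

[q^9] φ(9)=6,φ(3)=2,φ(1)=1 ⇒ 9
d|10:{1,2,5,10}  Σφ=1+1+4+4=10
d|11:{11,1}  Σφ=10+1=11
n=12: 12·1 6·2 4·3 3·4 2·6 1·12  φ→[4+2+2+2+1+1]=12
n=13: 13·1 1·13  φ→[12+1]=13

9, 10, 11, 12, 13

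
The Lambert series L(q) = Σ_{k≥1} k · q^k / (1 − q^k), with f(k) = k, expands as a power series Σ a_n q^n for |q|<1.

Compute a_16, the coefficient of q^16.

a_16 = 31

d|16:{16,8,4,2,1}  Σf=16+8+4+2+1=31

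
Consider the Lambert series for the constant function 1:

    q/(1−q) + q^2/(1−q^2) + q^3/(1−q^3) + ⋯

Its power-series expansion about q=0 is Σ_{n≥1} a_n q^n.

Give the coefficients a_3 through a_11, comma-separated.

d|3:{3,1}  Σf=1+1=2
q^4  k|4↦f(k): 1:1 2:1 4:1  a_4=3
d|5:{1,5}  Σf=1+1=2
n=6: 1·6 2·3 3·2 6·1  f→[1+1+1+1]=4
d|7:{7,1}  Σf=1+1=2
n=8: 8·1 4·2 2·4 1·8  f→[1+1+1+1]=4
q^9  k|9↦f(k): 9:1 3:1 1:1  a_9=3
[q^10] f(1)=1,f(2)=1,f(5)=1,f(10)=1 ⇒ 4
q^11  k|11↦f(k): 1:1 11:1  a_11=2

2, 3, 2, 4, 2, 4, 3, 4, 2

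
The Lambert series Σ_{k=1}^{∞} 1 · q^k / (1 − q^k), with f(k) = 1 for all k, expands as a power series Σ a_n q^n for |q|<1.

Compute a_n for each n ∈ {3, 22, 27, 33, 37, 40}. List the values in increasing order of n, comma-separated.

n=3: 3·1 1·3  f→[1+1]=2
q^22  k|22↦f(k): 1:1 2:1 11:1 22:1  a_22=4
[q^27] f(27)=1,f(9)=1,f(3)=1,f(1)=1 ⇒ 4
n=33: 33·1 11·3 3·11 1·33  f→[1+1+1+1]=4
q^37  k|37↦f(k): 1:1 37:1  a_37=2
[q^40] f(40)=1,f(20)=1,f(10)=1,f(8)=1,f(5)=1,f(4)=1,f(2)=1,f(1)=1 ⇒ 8

2, 4, 4, 4, 2, 8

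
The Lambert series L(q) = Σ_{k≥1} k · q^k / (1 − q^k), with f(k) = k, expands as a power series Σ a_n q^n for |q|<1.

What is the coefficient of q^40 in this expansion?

a_40 = 90

[q^40] f(1)=1,f(2)=2,f(4)=4,f(5)=5,f(8)=8,f(10)=10,f(20)=20,f(40)=40 ⇒ 90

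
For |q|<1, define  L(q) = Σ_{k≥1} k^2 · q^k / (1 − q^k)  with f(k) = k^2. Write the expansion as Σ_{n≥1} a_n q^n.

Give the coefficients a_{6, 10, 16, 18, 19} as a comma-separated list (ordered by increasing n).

50, 130, 341, 455, 362

d|6:{6,3,2,1}  Σf=36+9+4+1=50
[q^10] f(1)=1,f(2)=4,f(5)=25,f(10)=100 ⇒ 130
d|16:{16,8,4,2,1}  Σf=256+64+16+4+1=341
q^18  k|18↦f(k): 1:1 2:4 3:9 6:36 9:81 18:324  a_18=455
[q^19] f(1)=1,f(19)=361 ⇒ 362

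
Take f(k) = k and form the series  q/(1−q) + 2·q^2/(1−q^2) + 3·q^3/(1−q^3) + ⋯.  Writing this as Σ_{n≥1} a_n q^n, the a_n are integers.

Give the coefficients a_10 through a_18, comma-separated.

[q^10] f(10)=10,f(5)=5,f(2)=2,f(1)=1 ⇒ 18
d|11:{11,1}  Σf=11+1=12
d|12:{1,2,3,4,6,12}  Σf=1+2+3+4+6+12=28
[q^13] f(13)=13,f(1)=1 ⇒ 14
d|14:{1,2,7,14}  Σf=1+2+7+14=24
[q^15] f(15)=15,f(5)=5,f(3)=3,f(1)=1 ⇒ 24
q^16  k|16↦f(k): 16:16 8:8 4:4 2:2 1:1  a_16=31
d|17:{17,1}  Σf=17+1=18
n=18: 18·1 9·2 6·3 3·6 2·9 1·18  f→[18+9+6+3+2+1]=39

18, 12, 28, 14, 24, 24, 31, 18, 39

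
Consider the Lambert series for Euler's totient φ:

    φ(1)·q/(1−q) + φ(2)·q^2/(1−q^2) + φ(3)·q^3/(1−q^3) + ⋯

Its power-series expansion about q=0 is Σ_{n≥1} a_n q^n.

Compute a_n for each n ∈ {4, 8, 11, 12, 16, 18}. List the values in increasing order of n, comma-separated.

n=4: 4·1 2·2 1·4  φ→[2+1+1]=4
q^8  k|8↦φ(k): 1:1 2:1 4:2 8:4  a_8=8
q^11  k|11↦φ(k): 11:10 1:1  a_11=11
d|12:{1,2,3,4,6,12}  Σφ=1+1+2+2+2+4=12
[q^16] φ(16)=8,φ(8)=4,φ(4)=2,φ(2)=1,φ(1)=1 ⇒ 16
q^18  k|18↦φ(k): 1:1 2:1 3:2 6:2 9:6 18:6  a_18=18

4, 8, 11, 12, 16, 18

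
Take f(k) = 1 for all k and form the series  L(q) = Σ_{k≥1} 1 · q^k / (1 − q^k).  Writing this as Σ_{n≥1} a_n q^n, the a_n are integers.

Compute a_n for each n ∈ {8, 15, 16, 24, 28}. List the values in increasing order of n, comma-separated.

4, 4, 5, 8, 6

q^8  k|8↦f(k): 1:1 2:1 4:1 8:1  a_8=4
[q^15] f(1)=1,f(3)=1,f(5)=1,f(15)=1 ⇒ 4
q^16  k|16↦f(k): 1:1 2:1 4:1 8:1 16:1  a_16=5
q^24  k|24↦f(k): 24:1 12:1 8:1 6:1 4:1 3:1 2:1 1:1  a_24=8
[q^28] f(28)=1,f(14)=1,f(7)=1,f(4)=1,f(2)=1,f(1)=1 ⇒ 6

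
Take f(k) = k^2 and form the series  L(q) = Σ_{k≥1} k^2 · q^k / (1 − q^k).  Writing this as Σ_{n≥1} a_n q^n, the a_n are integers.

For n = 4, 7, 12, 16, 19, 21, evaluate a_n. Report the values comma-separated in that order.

[q^4] f(1)=1,f(2)=4,f(4)=16 ⇒ 21
q^7  k|7↦f(k): 1:1 7:49  a_7=50
d|12:{12,6,4,3,2,1}  Σf=144+36+16+9+4+1=210
d|16:{1,2,4,8,16}  Σf=1+4+16+64+256=341
d|19:{1,19}  Σf=1+361=362
q^21  k|21↦f(k): 1:1 3:9 7:49 21:441  a_21=500

21, 50, 210, 341, 362, 500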